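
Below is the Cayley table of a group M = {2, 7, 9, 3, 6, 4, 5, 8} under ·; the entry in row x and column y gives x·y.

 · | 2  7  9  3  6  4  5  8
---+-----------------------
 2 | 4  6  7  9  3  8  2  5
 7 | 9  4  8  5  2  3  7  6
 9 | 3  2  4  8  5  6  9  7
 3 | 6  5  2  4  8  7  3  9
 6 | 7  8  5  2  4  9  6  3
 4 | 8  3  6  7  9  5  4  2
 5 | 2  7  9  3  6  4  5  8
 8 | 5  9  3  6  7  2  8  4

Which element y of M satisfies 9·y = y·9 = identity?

First locate the identity: row 5 matches the header, so 5 is the identity.
Scan row 9 for 5: 9·6 = 5. Hence 9^(-1) = 6.

6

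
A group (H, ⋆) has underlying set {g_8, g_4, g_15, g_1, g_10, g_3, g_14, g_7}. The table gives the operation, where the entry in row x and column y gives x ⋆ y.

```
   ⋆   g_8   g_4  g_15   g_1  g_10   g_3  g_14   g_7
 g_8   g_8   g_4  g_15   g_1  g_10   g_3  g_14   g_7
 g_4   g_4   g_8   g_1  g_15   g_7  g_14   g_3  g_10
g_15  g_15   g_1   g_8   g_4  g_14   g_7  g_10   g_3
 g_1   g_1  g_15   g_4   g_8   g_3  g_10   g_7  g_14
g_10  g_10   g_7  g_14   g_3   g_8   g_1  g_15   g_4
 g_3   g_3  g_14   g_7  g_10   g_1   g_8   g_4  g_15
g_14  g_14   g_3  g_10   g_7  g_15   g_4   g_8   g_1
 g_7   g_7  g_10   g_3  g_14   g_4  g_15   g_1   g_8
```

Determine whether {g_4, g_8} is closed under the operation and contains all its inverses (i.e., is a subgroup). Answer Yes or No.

Yes

{g_4, g_8} contains the identity g_8.
Checking products: every product of two elements of {g_4, g_8} (read from the table) lies in {g_4, g_8}, so the set is closed.
In a finite group, a nonempty closed subset is a subgroup. So {g_4, g_8} ≤ H.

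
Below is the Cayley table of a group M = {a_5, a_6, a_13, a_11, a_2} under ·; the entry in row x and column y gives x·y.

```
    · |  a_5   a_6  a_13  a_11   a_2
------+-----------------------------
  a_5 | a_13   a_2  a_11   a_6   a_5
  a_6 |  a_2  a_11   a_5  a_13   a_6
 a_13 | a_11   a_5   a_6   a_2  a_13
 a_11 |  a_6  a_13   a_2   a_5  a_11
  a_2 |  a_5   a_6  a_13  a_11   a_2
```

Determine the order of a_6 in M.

5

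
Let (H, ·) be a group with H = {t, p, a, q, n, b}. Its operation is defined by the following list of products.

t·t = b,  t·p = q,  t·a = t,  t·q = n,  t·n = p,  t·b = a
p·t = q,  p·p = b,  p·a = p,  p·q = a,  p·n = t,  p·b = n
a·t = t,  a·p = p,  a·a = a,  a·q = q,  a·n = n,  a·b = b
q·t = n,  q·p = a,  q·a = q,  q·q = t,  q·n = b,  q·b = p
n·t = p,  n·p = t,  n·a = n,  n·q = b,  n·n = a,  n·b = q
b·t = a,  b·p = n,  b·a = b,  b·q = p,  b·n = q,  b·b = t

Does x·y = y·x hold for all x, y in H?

Yes

Check whether the table is symmetric across its main diagonal.
Every entry (row x, col y) equals the entry (row y, col x), so H is abelian.
(In fact H ≅ the cyclic group Z_6.)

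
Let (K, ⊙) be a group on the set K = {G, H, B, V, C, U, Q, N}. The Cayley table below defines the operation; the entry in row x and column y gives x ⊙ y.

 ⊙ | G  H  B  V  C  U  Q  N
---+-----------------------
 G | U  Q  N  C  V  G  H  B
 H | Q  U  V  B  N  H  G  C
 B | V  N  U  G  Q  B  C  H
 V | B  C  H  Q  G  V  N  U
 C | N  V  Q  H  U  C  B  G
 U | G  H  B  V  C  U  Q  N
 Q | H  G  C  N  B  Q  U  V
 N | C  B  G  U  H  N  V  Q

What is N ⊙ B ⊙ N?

B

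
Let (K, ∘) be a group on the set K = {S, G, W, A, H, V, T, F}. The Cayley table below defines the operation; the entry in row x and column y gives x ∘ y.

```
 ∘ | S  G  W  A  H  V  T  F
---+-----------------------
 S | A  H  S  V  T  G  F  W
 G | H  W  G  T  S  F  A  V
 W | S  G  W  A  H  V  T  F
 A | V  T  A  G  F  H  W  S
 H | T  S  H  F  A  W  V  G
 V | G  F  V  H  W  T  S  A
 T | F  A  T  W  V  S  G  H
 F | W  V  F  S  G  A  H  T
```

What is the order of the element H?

8

The identity element is W (its row matches the header).
H^1 = H
H^2 = H ∘ H = A
H^3 = A ∘ H = F
H^4 = F ∘ H = G
H^5 = G ∘ H = S
H^6 = S ∘ H = T
H^7 = T ∘ H = V
H^8 = V ∘ H = W
The first power of H equal to the identity is H^8, so ord(H) = 8.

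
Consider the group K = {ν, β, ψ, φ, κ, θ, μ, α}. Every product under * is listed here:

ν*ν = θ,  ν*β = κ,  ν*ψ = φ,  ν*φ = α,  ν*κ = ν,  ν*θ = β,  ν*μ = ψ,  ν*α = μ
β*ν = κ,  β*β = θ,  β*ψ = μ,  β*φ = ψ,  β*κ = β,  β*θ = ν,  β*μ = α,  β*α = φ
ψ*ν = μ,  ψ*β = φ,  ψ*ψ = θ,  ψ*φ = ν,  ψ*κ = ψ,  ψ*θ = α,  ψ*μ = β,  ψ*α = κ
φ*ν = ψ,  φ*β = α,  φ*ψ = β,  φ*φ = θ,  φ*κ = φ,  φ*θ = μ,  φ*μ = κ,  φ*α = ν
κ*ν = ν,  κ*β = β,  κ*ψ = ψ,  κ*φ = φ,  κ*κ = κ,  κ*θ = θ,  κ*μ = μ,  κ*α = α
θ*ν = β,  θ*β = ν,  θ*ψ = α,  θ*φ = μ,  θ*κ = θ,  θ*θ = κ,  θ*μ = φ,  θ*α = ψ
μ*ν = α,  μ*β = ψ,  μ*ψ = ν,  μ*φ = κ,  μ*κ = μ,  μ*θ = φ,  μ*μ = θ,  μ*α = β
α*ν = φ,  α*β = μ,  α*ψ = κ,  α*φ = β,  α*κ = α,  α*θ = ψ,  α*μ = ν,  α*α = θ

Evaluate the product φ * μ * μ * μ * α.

ψ

φ * μ = κ
κ * μ = μ
μ * μ = θ
θ * α = ψ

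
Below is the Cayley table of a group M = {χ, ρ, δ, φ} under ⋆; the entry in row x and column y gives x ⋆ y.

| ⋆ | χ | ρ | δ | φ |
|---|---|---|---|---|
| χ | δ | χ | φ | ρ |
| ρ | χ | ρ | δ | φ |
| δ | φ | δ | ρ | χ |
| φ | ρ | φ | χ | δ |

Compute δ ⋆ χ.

φ

Read row δ, column χ: δ ⋆ χ = φ.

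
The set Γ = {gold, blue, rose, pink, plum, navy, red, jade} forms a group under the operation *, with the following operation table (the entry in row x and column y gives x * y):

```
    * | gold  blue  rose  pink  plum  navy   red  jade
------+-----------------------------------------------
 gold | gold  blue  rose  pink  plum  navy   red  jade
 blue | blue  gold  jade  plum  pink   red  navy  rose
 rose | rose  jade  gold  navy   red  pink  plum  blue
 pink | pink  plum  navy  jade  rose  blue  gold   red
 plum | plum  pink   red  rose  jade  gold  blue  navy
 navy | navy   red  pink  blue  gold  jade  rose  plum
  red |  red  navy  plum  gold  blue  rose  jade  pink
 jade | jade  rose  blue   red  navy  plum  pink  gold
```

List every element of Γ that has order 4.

{navy, pink, plum, red}

Identity is gold. Compute the order of each non-identity element by repeated multiplication:
  blue: blue → gold  (order 2)
  rose: rose → gold  (order 2)
  pink: pink → jade → red → gold  (order 4)
  plum: plum → jade → navy → gold  (order 4)
  navy: navy → jade → plum → gold  (order 4)
  red: red → jade → pink → gold  (order 4)
  jade: jade → gold  (order 2)
Elements of order 4: {navy, pink, plum, red}.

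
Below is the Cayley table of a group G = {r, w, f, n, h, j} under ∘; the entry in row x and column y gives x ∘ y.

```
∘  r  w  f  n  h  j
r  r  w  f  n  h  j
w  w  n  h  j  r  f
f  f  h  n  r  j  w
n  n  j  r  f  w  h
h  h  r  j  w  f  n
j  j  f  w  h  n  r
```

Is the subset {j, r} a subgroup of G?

{j, r} contains the identity r.
Checking products: every product of two elements of {j, r} (read from the table) lies in {j, r}, so the set is closed.
In a finite group, a nonempty closed subset is a subgroup. So {j, r} ≤ G.

Yes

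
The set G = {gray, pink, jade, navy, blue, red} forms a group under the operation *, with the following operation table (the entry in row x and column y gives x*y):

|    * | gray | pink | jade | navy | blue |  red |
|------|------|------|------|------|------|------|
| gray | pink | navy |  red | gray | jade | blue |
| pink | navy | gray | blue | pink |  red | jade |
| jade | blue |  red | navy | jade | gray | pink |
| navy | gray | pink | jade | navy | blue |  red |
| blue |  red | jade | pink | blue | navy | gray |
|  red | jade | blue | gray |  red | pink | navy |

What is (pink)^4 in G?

pink^1 = pink
pink^2 = pink*pink = gray
pink^3 = gray*pink = navy
pink^4 = navy*pink = pink

pink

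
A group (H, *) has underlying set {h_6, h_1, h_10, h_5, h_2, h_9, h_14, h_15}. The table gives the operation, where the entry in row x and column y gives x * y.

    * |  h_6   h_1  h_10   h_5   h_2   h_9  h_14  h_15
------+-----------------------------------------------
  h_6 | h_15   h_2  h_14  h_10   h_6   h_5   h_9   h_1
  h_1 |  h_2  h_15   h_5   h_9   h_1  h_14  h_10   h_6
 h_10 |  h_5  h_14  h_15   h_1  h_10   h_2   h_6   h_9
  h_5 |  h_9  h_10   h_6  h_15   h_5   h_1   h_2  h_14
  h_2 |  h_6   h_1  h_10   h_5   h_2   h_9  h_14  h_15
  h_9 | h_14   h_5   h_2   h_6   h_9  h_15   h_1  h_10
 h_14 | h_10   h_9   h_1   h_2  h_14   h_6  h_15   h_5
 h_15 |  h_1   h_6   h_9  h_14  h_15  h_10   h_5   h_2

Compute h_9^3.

h_10

h_9^1 = h_9
h_9^2 = h_9 * h_9 = h_15
h_9^3 = h_15 * h_9 = h_10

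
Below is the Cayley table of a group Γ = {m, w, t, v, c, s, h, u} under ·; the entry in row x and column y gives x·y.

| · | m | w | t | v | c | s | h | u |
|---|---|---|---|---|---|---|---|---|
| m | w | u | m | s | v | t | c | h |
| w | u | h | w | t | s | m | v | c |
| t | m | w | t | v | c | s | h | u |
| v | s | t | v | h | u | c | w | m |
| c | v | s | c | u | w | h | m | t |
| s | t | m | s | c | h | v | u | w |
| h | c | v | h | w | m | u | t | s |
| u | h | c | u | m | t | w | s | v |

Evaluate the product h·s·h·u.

w

h·s = u
u·h = s
s·u = w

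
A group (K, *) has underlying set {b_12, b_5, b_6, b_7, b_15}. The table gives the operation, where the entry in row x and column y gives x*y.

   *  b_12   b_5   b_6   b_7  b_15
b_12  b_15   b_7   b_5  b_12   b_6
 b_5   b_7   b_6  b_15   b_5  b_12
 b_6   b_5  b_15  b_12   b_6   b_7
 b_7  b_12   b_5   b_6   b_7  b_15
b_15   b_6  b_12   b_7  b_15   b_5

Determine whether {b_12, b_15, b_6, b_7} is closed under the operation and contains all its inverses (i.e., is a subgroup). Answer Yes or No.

No

b_15*b_15 = b_5, which is not in {b_12, b_15, b_6, b_7}.
The subset is not closed under *, so it is not a subgroup.
(Structurally, K here is isomorphic to the cyclic group Z_5.)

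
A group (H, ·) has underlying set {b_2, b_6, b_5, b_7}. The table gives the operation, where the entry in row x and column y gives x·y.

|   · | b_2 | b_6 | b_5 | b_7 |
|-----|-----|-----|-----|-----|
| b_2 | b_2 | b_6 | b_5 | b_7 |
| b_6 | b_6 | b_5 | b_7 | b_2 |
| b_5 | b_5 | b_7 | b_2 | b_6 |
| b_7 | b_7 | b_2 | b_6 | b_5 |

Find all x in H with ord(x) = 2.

{b_5}

Identity is b_2. Compute the order of each non-identity element by repeated multiplication:
  b_6: b_6 → b_5 → b_7 → b_2  (order 4)
  b_5: b_5 → b_2  (order 2)
  b_7: b_7 → b_5 → b_6 → b_2  (order 4)
Elements of order 2: {b_5}.
(Structurally, H here is isomorphic to the cyclic group Z_4.)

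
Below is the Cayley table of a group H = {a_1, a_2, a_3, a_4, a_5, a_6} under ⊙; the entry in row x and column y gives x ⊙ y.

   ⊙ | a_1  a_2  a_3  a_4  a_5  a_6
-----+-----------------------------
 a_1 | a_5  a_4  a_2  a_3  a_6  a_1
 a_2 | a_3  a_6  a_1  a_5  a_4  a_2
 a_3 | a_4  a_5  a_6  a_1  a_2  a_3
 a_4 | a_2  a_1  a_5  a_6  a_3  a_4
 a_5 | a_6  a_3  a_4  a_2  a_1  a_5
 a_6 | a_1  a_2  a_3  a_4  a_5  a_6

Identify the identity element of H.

a_6

The identity e satisfies e ⊙ x = x for all x, so its row in the table reproduces the column headers.
Row a_6 reads: a_1, a_2, a_3, a_4, a_5, a_6 — exactly the header order. So a_6 is the identity.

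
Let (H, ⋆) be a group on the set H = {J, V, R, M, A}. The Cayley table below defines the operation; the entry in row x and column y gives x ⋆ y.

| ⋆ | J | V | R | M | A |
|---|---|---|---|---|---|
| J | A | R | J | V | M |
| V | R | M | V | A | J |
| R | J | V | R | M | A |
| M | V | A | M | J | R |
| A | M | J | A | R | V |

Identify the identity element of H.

R

The identity e satisfies e ⋆ x = x for all x, so its row in the table reproduces the column headers.
Row R reads: J, V, R, M, A — exactly the header order. So R is the identity.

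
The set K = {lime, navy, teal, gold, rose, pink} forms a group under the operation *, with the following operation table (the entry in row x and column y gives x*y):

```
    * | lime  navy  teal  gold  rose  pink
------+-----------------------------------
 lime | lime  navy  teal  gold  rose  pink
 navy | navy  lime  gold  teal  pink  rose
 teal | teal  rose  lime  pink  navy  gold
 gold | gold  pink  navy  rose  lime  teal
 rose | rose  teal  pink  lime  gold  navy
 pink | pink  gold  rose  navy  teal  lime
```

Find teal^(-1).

First locate the identity: row lime matches the header, so lime is the identity.
Scan row teal for lime: teal*teal = lime. Hence teal^(-1) = teal.

teal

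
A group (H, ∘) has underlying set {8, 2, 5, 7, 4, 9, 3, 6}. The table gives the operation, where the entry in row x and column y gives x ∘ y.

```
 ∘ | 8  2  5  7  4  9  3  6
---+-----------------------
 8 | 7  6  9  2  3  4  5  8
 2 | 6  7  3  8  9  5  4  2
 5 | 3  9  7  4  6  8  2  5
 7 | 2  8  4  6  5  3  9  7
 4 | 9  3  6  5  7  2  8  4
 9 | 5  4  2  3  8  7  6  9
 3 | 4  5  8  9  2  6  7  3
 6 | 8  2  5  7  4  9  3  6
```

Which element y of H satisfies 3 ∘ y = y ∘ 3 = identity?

First locate the identity: row 6 matches the header, so 6 is the identity.
Scan row 3 for 6: 3 ∘ 9 = 6. Hence 3^(-1) = 9.
(Structurally, H here is isomorphic to the quaternion group Q_8.)

9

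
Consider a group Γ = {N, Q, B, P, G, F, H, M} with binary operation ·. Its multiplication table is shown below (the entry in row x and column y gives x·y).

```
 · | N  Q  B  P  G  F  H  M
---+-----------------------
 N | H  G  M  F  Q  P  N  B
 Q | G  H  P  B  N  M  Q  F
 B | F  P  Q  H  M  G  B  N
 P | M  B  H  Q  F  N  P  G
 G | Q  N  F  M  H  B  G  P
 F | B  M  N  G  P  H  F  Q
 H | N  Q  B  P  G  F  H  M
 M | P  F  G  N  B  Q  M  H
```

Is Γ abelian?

No

P·F = N but F·P = G.
Since P and F do not commute, Γ is not abelian.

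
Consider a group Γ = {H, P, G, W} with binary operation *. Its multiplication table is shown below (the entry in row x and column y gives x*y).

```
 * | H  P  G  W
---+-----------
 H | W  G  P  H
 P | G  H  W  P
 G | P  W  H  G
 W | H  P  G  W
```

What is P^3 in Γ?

P^1 = P
P^2 = P*P = H
P^3 = H*P = G
(Structurally, Γ here is isomorphic to the cyclic group Z_4.)

G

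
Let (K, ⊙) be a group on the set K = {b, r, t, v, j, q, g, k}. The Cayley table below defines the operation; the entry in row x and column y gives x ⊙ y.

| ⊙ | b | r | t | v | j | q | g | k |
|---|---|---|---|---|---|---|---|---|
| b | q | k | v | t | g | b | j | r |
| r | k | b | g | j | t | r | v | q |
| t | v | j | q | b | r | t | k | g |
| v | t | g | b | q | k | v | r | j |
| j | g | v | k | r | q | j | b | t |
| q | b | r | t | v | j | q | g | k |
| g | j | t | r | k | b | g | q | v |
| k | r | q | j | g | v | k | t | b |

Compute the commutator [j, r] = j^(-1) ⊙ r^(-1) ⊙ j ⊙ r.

b

Identity is q; from the table j^(-1) = j and r^(-1) = k.
j ⊙ k = t
t ⊙ j = r
r ⊙ r = b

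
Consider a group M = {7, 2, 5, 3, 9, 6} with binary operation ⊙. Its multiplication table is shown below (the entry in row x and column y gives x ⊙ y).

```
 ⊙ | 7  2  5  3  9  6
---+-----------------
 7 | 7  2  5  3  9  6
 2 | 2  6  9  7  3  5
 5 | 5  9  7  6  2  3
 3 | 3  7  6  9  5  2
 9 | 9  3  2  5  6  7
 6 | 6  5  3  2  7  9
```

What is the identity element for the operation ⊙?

The identity e satisfies e ⊙ x = x for all x, so its row in the table reproduces the column headers.
Row 7 reads: 7, 2, 5, 3, 9, 6 — exactly the header order. So 7 is the identity.

7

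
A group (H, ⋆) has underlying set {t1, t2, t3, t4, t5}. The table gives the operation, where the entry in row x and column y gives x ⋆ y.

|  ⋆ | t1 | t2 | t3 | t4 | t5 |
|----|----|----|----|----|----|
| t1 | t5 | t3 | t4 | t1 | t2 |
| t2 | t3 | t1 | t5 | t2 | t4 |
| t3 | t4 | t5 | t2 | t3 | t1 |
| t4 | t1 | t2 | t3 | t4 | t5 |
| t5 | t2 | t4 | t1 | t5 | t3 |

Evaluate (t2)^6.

t2

t2^1 = t2
t2^2 = t2 ⋆ t2 = t1
t2^3 = t1 ⋆ t2 = t3
t2^4 = t3 ⋆ t2 = t5
t2^5 = t5 ⋆ t2 = t4
t2^6 = t4 ⋆ t2 = t2
(Structurally, H here is isomorphic to the cyclic group Z_5.)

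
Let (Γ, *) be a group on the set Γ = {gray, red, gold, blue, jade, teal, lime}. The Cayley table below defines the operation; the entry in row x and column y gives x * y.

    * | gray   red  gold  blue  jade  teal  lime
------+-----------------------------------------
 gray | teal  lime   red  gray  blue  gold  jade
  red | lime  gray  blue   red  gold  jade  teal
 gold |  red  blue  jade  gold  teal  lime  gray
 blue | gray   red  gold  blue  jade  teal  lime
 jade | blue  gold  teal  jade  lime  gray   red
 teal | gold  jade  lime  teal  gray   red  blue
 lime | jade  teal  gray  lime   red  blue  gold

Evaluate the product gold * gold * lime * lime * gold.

lime

gold * gold = jade
jade * lime = red
red * lime = teal
teal * gold = lime
(Structurally, Γ here is isomorphic to the cyclic group Z_7.)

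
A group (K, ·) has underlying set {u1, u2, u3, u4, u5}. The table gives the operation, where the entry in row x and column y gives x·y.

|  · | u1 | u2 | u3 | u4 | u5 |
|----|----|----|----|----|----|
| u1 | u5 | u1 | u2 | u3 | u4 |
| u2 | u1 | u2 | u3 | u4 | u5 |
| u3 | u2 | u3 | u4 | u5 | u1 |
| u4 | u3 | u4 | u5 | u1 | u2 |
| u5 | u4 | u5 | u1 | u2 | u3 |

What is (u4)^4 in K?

u4^1 = u4
u4^2 = u4·u4 = u1
u4^3 = u1·u4 = u3
u4^4 = u3·u4 = u5

u5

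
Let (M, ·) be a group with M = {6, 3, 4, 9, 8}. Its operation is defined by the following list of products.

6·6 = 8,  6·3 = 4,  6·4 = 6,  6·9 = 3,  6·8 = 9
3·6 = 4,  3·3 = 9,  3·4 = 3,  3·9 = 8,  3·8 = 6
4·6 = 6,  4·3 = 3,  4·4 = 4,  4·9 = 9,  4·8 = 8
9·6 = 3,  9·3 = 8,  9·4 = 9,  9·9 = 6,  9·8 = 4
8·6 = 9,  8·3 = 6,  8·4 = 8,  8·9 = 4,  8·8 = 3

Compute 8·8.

Read row 8, column 8: 8·8 = 3.

3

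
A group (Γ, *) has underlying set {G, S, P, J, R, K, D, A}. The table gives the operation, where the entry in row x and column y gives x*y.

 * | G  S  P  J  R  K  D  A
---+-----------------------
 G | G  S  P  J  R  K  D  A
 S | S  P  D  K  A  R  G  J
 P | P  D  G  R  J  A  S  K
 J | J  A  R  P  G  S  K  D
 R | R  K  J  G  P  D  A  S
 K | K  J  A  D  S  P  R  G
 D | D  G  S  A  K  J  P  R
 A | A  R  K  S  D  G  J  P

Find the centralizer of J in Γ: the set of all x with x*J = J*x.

{G, J, P, R}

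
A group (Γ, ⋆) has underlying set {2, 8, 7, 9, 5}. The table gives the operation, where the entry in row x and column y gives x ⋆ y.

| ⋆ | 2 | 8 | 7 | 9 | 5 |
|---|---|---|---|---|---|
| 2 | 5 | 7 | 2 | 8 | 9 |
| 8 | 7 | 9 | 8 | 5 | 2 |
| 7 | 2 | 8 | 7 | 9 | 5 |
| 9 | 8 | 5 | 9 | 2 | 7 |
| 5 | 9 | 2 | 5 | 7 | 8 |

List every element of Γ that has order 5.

Identity is 7. Compute the order of each non-identity element by repeated multiplication:
  2: 2 → 5 → 9 → 8 → 7  (order 5)
  8: 8 → 9 → 5 → 2 → 7  (order 5)
  9: 9 → 2 → 8 → 5 → 7  (order 5)
  5: 5 → 8 → 2 → 9 → 7  (order 5)
Elements of order 5: {2, 5, 8, 9}.

{2, 5, 8, 9}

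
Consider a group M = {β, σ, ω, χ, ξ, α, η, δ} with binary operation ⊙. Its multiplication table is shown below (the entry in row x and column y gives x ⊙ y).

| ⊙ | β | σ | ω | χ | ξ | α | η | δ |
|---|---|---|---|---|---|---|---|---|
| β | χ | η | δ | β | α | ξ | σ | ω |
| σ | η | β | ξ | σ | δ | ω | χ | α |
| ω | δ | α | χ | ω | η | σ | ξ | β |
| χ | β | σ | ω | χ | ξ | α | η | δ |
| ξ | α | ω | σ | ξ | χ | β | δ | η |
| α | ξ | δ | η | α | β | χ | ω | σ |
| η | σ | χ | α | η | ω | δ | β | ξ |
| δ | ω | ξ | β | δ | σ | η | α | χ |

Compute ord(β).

The identity element is χ (its row matches the header).
β^1 = β
β^2 = β ⊙ β = χ
The first power of β equal to the identity is β^2, so ord(β) = 2.

2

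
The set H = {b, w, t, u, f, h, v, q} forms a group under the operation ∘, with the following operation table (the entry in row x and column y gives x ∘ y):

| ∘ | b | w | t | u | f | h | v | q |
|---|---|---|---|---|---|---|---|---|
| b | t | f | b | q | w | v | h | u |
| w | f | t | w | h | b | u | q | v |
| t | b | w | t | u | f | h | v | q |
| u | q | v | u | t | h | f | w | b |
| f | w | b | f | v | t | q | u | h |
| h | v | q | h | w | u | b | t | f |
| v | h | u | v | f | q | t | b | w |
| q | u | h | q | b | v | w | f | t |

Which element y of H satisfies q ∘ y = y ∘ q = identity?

First locate the identity: row t matches the header, so t is the identity.
Scan row q for t: q ∘ q = t. Hence q^(-1) = q.

q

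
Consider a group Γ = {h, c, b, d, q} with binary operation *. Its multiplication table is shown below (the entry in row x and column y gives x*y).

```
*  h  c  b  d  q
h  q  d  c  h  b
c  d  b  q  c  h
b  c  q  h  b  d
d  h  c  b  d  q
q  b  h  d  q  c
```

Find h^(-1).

First locate the identity: row d matches the header, so d is the identity.
Scan row h for d: h*c = d. Hence h^(-1) = c.

c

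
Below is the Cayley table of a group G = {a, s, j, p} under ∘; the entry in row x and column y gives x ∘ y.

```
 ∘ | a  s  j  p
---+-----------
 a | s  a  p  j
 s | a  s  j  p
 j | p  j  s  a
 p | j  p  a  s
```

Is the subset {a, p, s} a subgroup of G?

a ∘ p = j, which is not in {a, p, s}.
The subset is not closed under ∘, so it is not a subgroup.

No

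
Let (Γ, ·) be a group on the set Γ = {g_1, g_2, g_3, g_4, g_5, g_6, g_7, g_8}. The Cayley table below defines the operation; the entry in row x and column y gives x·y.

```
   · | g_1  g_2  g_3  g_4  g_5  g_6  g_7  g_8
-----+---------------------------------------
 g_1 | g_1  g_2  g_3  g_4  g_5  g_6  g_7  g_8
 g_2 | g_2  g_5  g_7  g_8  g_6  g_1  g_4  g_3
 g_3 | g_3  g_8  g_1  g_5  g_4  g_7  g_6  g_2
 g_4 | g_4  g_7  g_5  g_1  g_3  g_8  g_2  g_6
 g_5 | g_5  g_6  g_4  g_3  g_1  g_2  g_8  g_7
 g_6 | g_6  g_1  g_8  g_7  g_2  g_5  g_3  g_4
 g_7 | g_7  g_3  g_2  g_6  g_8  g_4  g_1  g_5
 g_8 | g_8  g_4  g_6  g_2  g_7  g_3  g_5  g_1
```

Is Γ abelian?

g_6·g_7 = g_3 but g_7·g_6 = g_4.
Since g_6 and g_7 do not commute, Γ is not abelian.

No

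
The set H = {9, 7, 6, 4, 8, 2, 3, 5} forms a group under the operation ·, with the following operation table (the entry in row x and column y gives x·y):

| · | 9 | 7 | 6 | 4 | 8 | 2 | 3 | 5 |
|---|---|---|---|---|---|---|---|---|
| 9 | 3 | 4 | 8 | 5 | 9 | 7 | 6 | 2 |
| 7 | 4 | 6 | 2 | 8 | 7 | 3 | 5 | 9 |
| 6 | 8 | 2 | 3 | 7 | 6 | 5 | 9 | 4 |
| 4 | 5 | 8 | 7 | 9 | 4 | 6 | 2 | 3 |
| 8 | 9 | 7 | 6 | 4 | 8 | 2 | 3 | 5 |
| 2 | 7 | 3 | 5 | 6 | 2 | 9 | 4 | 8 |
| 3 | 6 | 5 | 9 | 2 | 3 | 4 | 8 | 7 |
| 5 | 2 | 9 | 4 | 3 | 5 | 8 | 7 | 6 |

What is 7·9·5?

3

7·9 = 4
4·5 = 3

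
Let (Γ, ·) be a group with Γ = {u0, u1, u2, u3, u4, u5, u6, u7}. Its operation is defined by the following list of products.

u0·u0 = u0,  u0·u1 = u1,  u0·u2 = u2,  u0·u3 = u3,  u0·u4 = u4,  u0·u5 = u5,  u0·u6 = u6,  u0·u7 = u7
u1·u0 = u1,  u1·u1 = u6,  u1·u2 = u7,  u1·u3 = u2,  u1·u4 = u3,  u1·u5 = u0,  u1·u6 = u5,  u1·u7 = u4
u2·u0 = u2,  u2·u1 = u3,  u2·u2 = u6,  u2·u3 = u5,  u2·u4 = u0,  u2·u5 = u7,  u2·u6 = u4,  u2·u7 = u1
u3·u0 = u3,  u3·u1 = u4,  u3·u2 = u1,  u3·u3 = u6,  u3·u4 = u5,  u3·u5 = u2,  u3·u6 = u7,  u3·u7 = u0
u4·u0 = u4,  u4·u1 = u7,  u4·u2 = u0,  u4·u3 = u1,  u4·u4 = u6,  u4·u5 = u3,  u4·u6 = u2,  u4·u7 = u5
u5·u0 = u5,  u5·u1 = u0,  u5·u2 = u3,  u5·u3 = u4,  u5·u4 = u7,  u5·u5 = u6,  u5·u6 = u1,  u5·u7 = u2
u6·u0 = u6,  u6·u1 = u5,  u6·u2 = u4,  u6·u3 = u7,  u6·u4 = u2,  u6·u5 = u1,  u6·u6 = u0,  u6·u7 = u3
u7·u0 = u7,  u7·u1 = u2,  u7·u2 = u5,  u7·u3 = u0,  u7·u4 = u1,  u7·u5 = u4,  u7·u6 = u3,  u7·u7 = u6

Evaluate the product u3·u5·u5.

u3·u5 = u2
u2·u5 = u7
(Structurally, Γ here is isomorphic to the quaternion group Q_8.)

u7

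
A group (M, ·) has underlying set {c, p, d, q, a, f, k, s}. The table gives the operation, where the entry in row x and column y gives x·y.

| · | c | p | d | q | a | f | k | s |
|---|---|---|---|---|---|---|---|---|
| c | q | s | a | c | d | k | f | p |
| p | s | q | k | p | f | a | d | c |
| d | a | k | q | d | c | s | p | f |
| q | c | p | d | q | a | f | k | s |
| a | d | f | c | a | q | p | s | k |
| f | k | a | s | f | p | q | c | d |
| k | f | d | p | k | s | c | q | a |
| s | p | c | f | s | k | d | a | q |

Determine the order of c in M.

2

The identity element is q (its row matches the header).
c^1 = c
c^2 = c·c = q
The first power of c equal to the identity is c^2, so ord(c) = 2.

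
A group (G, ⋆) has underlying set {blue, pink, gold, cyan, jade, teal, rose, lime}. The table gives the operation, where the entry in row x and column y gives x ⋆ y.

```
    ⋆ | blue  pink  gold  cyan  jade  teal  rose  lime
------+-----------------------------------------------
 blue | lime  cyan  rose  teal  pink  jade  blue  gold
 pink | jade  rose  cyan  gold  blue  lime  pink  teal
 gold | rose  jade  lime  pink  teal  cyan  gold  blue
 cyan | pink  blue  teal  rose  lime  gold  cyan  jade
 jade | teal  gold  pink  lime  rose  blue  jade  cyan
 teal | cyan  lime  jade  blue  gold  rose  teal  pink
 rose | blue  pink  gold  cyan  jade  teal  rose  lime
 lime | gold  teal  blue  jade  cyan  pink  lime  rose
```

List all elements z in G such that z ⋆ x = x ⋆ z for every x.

{lime, rose}

An element z is central iff its row equals its column in the table.
For cyan: cyan ⋆ blue = pink ≠ teal = blue ⋆ cyan, so cyan ∉ Z.
Checking each element this way leaves Z(G) = {lime, rose}.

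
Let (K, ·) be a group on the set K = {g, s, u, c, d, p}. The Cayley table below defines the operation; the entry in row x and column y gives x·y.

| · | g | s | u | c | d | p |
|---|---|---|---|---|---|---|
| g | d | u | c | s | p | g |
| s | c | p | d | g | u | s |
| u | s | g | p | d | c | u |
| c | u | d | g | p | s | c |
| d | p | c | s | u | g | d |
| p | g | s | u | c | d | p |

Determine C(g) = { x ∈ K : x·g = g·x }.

{d, g, p}

Compare row g with column g entry by entry.
d·g = p = g·d, so d commutes with g.
c·g = u but g·c = s, so c does not.
Collecting the elements that commute with g: C(g) = {d, g, p}.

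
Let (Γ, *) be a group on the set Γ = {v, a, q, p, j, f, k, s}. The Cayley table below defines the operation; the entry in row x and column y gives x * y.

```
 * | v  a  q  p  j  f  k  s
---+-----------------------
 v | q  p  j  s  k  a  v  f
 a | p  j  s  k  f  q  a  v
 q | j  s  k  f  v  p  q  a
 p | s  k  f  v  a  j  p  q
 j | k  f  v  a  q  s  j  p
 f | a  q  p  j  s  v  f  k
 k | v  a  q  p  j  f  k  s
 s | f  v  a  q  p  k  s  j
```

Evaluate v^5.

v

v^1 = v
v^2 = v * v = q
v^3 = q * v = j
v^4 = j * v = k
v^5 = k * v = v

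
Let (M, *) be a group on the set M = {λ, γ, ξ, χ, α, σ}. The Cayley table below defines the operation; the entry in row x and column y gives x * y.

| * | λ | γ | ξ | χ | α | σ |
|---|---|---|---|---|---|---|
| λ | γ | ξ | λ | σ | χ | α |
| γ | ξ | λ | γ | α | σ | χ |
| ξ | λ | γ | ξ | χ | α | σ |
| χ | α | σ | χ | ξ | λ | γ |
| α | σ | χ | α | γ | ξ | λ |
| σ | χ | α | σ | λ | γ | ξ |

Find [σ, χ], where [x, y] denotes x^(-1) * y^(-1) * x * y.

Identity is ξ; from the table σ^(-1) = σ and χ^(-1) = χ.
σ * χ = λ
λ * σ = α
α * χ = γ

γ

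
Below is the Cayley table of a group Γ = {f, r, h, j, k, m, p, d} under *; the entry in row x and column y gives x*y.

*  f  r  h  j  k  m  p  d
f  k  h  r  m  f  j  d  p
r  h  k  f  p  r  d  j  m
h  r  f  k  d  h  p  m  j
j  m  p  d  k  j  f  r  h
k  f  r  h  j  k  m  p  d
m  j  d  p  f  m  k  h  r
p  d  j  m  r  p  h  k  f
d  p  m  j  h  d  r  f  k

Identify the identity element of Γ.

The identity e satisfies e*x = x for all x, so its row in the table reproduces the column headers.
Row k reads: f, r, h, j, k, m, p, d — exactly the header order. So k is the identity.

k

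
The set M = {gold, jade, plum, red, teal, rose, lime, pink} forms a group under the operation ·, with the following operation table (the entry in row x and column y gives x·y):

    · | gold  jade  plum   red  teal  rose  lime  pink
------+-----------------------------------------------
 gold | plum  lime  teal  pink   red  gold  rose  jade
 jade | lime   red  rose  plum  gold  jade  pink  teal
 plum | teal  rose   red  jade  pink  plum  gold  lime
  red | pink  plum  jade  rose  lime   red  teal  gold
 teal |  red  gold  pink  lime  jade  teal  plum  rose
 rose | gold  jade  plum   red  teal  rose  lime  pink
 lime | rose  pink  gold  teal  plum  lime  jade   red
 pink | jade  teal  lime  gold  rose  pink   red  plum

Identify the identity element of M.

The identity e satisfies e·x = x for all x, so its row in the table reproduces the column headers.
Row rose reads: gold, jade, plum, red, teal, rose, lime, pink — exactly the header order. So rose is the identity.

rose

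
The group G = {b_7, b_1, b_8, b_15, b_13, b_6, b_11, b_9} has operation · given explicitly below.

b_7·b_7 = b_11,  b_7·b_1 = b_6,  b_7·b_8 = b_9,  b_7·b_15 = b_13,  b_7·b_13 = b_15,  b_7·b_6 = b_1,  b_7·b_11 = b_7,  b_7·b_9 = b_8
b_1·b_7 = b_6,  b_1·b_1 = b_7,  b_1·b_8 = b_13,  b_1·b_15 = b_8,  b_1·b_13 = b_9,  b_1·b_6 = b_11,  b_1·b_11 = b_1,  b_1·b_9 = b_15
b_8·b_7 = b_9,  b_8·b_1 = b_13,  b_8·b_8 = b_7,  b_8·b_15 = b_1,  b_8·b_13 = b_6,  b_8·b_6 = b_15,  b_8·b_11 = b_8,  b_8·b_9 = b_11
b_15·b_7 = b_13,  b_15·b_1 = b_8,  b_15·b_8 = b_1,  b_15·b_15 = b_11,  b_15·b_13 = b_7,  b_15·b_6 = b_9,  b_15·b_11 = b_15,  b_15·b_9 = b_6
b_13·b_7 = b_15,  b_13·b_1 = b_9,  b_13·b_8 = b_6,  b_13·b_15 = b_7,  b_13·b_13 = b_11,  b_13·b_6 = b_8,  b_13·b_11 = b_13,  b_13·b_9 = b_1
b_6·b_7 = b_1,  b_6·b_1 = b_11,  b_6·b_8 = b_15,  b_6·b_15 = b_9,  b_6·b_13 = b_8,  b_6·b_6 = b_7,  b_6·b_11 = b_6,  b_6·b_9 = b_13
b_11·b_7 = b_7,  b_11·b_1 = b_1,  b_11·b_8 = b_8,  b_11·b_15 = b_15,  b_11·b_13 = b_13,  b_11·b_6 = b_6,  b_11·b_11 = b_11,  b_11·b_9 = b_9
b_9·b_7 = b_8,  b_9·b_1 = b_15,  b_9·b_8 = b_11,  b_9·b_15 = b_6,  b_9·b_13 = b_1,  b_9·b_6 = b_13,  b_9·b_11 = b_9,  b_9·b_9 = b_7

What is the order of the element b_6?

The identity element is b_11 (its row matches the header).
b_6^1 = b_6
b_6^2 = b_6·b_6 = b_7
b_6^3 = b_7·b_6 = b_1
b_6^4 = b_1·b_6 = b_11
The first power of b_6 equal to the identity is b_6^4, so ord(b_6) = 4.

4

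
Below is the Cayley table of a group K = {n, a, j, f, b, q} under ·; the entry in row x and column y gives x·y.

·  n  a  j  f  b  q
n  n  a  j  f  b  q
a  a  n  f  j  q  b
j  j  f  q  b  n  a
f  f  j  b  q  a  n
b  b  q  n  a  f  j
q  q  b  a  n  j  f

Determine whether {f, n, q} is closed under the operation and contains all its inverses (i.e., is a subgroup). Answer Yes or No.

{f, n, q} contains the identity n.
Checking products: every product of two elements of {f, n, q} (read from the table) lies in {f, n, q}, so the set is closed.
In a finite group, a nonempty closed subset is a subgroup. So {f, n, q} ≤ K.

Yes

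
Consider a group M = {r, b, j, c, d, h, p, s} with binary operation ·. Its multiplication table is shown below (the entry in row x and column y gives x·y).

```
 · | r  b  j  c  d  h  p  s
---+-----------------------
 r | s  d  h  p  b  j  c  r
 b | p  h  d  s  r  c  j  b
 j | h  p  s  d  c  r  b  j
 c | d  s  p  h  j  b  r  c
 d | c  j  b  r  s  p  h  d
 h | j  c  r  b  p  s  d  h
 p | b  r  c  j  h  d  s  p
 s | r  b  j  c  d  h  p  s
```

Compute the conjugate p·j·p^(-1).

r

The identity is s. In row p, the entry s sits in column p, so p^(-1) = p.
p·j = c
c·p = r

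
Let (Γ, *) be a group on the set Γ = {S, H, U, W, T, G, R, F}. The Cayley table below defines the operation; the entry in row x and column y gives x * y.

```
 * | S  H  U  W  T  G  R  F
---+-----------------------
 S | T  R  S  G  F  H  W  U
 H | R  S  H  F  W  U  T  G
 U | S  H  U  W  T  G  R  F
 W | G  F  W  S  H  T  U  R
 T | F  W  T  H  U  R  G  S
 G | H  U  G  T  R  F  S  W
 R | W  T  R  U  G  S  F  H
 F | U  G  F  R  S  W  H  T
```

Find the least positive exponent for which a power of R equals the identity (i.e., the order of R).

8

The identity element is U (its row matches the header).
R^1 = R
R^2 = R * R = F
R^3 = F * R = H
R^4 = H * R = T
R^5 = T * R = G
R^6 = G * R = S
R^7 = S * R = W
R^8 = W * R = U
The first power of R equal to the identity is R^8, so ord(R) = 8.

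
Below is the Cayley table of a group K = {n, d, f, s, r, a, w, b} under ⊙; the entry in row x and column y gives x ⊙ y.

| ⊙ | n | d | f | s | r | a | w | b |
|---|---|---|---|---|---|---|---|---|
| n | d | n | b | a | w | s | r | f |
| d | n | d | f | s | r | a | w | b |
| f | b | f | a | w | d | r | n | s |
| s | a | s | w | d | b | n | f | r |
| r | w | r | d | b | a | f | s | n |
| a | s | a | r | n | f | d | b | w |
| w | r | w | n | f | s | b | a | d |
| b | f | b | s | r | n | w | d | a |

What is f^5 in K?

f^1 = f
f^2 = f ⊙ f = a
f^3 = a ⊙ f = r
f^4 = r ⊙ f = d
f^5 = d ⊙ f = f

f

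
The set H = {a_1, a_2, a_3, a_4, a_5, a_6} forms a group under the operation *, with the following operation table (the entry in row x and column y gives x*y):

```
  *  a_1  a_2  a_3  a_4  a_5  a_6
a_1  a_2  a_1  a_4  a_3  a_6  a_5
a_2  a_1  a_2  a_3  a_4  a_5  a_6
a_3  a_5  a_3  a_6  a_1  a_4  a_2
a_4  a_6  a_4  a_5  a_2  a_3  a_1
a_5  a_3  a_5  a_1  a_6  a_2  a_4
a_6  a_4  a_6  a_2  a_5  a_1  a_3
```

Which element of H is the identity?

The identity e satisfies e*x = x for all x, so its row in the table reproduces the column headers.
Row a_2 reads: a_1, a_2, a_3, a_4, a_5, a_6 — exactly the header order. So a_2 is the identity.

a_2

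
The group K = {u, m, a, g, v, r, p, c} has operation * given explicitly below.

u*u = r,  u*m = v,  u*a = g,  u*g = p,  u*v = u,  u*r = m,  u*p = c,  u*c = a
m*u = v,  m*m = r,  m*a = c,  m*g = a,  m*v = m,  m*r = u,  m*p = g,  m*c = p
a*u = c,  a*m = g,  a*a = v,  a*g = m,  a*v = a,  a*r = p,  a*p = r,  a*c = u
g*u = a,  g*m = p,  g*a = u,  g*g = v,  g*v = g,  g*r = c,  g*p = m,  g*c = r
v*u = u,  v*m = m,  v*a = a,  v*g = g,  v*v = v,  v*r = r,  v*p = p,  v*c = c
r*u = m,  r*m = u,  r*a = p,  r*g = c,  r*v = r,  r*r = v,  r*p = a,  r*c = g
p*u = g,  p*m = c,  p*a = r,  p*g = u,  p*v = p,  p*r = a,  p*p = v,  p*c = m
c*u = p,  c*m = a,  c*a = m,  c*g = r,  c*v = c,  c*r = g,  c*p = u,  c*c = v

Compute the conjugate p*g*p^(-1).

c

The identity is v. In row p, the entry v sits in column p, so p^(-1) = p.
p*g = u
u*p = c
(Structurally, K here is isomorphic to the dihedral group D_4.)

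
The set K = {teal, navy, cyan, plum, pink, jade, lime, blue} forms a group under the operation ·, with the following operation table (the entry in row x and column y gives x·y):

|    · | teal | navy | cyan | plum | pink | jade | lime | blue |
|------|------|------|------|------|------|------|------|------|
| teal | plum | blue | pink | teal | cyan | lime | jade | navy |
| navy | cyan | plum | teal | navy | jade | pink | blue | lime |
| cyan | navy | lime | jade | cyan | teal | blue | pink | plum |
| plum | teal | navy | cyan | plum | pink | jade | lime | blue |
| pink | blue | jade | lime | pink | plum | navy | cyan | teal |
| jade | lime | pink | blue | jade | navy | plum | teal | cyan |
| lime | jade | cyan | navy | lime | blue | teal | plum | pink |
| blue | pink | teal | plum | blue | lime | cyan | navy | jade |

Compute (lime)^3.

lime

lime^1 = lime
lime^2 = lime·lime = plum
lime^3 = plum·lime = lime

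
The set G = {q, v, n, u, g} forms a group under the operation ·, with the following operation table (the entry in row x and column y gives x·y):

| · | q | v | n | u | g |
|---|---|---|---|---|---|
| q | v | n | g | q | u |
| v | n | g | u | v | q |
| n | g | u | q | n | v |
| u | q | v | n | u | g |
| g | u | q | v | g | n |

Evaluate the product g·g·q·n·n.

g·g = n
n·q = g
g·n = v
v·n = u

u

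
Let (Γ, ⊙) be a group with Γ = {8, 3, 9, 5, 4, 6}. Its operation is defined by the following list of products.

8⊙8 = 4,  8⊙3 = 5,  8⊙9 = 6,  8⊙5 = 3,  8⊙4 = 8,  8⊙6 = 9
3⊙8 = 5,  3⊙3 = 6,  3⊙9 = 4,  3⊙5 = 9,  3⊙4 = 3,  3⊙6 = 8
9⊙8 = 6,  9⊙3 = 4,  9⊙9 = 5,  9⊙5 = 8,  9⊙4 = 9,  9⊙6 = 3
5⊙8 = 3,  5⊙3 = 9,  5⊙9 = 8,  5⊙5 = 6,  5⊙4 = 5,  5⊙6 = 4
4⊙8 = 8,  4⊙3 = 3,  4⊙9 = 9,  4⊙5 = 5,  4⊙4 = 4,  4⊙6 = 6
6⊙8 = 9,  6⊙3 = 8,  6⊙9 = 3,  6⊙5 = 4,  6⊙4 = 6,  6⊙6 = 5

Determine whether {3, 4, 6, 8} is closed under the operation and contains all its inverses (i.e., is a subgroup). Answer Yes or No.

8 ⊙ 6 = 9, which is not in {3, 4, 6, 8}.
The subset is not closed under ⊙, so it is not a subgroup.

No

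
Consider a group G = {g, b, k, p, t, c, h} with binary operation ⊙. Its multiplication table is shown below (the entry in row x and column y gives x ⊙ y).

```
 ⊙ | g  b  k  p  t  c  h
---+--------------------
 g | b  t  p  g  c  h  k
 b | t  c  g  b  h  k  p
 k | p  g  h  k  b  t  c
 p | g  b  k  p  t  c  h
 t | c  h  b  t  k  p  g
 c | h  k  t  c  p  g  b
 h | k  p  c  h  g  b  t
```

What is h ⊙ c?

Read row h, column c: h ⊙ c = b.

b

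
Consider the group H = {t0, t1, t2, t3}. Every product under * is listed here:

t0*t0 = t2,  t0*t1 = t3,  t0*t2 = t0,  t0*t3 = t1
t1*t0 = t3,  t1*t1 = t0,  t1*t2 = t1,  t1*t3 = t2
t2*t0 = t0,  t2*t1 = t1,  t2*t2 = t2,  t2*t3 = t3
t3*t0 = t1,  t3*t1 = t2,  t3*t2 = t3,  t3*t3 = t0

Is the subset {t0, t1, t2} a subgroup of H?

No

t0*t1 = t3, which is not in {t0, t1, t2}.
The subset is not closed under *, so it is not a subgroup.
(Structurally, H here is isomorphic to the cyclic group Z_4.)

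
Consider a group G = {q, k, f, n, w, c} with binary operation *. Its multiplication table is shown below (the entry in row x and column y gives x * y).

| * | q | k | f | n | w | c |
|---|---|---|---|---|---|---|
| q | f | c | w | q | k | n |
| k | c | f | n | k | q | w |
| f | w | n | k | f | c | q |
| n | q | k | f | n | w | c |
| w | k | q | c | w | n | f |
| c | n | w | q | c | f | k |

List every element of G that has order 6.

Identity is n. Compute the order of each non-identity element by repeated multiplication:
  q: q → f → w → k → c → n  (order 6)
  k: k → f → n  (order 3)
  f: f → k → n  (order 3)
  w: w → n  (order 2)
  c: c → k → w → f → q → n  (order 6)
Elements of order 6: {c, q}.

{c, q}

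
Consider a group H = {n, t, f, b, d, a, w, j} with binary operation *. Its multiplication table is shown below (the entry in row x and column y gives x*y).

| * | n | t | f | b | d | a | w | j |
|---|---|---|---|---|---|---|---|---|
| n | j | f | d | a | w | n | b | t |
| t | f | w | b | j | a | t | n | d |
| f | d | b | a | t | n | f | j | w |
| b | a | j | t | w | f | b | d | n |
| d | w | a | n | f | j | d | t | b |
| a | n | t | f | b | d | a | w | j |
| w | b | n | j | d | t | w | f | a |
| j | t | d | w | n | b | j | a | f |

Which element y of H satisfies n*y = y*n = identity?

b

First locate the identity: row a matches the header, so a is the identity.
Scan row n for a: n*b = a. Hence n^(-1) = b.
(Structurally, H here is isomorphic to the cyclic group Z_8.)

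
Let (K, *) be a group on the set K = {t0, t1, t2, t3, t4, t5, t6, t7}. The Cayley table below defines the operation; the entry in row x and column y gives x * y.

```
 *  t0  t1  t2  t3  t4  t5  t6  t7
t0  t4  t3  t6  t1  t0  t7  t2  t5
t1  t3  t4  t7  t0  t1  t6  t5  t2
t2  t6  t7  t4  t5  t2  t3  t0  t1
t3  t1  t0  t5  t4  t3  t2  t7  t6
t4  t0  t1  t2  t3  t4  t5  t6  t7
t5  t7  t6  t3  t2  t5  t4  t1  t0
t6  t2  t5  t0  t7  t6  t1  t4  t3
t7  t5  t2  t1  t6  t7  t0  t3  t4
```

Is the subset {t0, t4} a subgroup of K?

{t0, t4} contains the identity t4.
Checking products: every product of two elements of {t0, t4} (read from the table) lies in {t0, t4}, so the set is closed.
In a finite group, a nonempty closed subset is a subgroup. So {t0, t4} ≤ K.

Yes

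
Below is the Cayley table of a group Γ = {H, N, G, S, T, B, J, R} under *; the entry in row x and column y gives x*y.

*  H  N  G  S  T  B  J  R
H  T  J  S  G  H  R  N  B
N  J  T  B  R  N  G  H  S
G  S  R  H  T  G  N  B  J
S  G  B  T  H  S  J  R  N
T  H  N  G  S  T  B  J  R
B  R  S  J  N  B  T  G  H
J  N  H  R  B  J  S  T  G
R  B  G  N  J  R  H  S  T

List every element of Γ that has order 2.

Identity is T. Compute the order of each non-identity element by repeated multiplication:
  H: H → T  (order 2)
  N: N → T  (order 2)
  G: G → H → S → T  (order 4)
  S: S → H → G → T  (order 4)
  B: B → T  (order 2)
  J: J → T  (order 2)
  R: R → T  (order 2)
Elements of order 2: {B, H, J, N, R}.

{B, H, J, N, R}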